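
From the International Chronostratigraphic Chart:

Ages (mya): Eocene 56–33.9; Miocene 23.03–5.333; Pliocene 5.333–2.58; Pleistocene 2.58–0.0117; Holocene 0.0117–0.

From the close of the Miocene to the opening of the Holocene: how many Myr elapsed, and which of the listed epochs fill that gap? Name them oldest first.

5.3213 million years; Pliocene, Pleistocene

End of Miocene = 5.333 Ma; start of Holocene = 0.0117 Ma.
Gap = 5.333 − 0.0117 = 5.3213 Myr.
Epochs wholly inside 5.333–0.0117 Ma: Pliocene (5.333–2.58), Pleistocene (2.58–0.0117).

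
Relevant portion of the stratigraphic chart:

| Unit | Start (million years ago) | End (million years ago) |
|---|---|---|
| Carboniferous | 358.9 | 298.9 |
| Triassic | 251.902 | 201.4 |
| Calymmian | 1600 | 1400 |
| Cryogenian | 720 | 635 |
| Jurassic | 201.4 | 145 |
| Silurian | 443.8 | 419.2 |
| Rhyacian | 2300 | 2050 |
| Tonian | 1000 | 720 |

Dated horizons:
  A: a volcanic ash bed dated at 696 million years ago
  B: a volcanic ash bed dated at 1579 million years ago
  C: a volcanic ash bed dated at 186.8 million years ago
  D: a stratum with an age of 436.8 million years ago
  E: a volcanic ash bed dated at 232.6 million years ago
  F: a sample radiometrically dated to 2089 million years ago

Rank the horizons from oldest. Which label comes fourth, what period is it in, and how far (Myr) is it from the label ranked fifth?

Sorted oldest-first by Ma: F (2089), B (1579), A (696), D (436.8), E (232.6), C (186.8).
The fourth oldest is D at 436.8 Ma, which lies in 443.8–419.2 Ma: the Silurian.
The fifth oldest is E at 232.6 Ma; separation = |436.8 − 232.6| = 204.2 Myr.

D, in the Silurian; 204.2 million years to E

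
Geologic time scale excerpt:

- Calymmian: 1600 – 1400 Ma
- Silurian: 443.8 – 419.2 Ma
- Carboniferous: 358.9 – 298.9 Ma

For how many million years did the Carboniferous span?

358.9 − 298.9 = 60 million years.

60 million years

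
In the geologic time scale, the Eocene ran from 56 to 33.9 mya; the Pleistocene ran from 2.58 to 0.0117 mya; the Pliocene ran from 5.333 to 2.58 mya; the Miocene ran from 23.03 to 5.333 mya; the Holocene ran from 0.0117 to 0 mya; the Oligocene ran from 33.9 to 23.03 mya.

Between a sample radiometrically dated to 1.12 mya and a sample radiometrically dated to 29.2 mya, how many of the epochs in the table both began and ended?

2

The older date is 29.2 Ma and the younger is 1.12 Ma.
Epochs with start < 29.2 and end > 1.12 Ma: Miocene (23.03–5.333), Pliocene (5.333–2.58).
That is 2 complete epochs.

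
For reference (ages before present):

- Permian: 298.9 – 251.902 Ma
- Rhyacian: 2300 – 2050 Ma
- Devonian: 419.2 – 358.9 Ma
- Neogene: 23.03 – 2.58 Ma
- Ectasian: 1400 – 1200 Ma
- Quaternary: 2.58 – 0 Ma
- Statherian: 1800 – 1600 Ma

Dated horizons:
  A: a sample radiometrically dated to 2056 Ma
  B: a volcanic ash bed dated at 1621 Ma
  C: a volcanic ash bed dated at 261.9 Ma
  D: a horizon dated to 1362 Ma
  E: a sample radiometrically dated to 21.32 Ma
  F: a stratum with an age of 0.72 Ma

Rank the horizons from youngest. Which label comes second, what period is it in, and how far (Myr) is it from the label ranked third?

Sorted youngest-first by Ma: F (0.72), E (21.32), C (261.9), D (1362), B (1621), A (2056).
The second youngest is E at 21.32 Ma, which lies in 23.03–2.58 Ma: the Neogene.
The third youngest is C at 261.9 Ma; separation = |21.32 − 261.9| = 240.58 Myr.

E, in the Neogene; 240.58 million years to C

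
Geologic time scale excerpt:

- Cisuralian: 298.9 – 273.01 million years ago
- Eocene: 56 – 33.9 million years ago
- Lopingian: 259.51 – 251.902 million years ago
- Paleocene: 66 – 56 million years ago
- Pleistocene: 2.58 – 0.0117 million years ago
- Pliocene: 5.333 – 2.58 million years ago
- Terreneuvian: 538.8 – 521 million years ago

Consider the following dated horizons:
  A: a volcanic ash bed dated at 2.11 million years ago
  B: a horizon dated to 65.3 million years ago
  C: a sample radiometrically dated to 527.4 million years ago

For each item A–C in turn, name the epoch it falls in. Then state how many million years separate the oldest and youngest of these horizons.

A: 2.11 Ma lies in 2.58–0.0117 Ma, so Pleistocene.
B: 65.3 Ma lies in 66–56 Ma, so Paleocene.
C: 527.4 Ma lies in 538.8–521 Ma, so Terreneuvian.
Oldest = 527.4 Ma, youngest = 2.11 Ma → span 525.29 Myr.

A — Pleistocene; B — Paleocene; C — Terreneuvian; span 525.29 million years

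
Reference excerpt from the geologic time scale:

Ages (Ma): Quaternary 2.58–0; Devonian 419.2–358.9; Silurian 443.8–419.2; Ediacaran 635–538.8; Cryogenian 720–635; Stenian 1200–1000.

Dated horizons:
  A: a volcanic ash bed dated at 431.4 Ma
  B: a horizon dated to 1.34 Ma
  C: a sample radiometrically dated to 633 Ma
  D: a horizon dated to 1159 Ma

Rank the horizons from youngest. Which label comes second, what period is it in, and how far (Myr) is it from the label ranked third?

A, in the Silurian; 201.6 million years to C

Sorted youngest-first by Ma: B (1.34), A (431.4), C (633), D (1159).
The second youngest is A at 431.4 Ma, which lies in 443.8–419.2 Ma: the Silurian.
The third youngest is C at 633 Ma; separation = |431.4 − 633| = 201.6 Myr.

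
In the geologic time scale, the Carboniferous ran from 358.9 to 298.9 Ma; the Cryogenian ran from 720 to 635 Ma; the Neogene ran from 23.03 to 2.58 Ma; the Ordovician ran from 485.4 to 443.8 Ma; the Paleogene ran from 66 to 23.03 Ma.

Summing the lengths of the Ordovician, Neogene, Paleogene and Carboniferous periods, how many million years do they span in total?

Duration is start − end for each: (485.4 − 443.8) + (23.03 − 2.58) + (66 − 23.03) + (358.9 − 298.9).
That is 41.6 + 20.45 + 42.97 + 60, which totals 165.02 million years.

165.02 million years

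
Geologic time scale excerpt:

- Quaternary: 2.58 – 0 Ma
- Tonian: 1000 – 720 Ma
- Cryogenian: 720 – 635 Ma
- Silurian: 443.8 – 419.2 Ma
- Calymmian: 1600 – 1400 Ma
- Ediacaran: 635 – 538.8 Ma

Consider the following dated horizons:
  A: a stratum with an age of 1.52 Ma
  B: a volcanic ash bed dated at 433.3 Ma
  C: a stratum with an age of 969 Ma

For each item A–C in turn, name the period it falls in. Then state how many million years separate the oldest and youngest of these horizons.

A — Quaternary; B — Silurian; C — Tonian; span 967.48 million years

Match each age against the start–end ranges in the excerpt: A = 1.52 Ma → Quaternary (2.58–0); B = 433.3 Ma → Silurian (443.8–419.2); C = 969 Ma → Tonian (1000–720).
The largest age is 969 Ma and the smallest is 1.52 Ma; their difference is 967.48 Myr.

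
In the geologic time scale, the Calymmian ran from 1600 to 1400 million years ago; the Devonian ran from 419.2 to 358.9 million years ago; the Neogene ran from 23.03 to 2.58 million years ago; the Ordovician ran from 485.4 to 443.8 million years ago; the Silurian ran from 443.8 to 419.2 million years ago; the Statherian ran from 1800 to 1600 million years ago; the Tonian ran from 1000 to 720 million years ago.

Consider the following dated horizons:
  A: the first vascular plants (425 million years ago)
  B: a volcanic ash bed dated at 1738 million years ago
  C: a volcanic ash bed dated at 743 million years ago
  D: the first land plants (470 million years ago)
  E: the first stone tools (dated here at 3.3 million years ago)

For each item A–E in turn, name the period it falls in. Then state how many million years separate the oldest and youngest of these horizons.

Match each age against the start–end ranges in the excerpt: A = 425 Ma → Silurian (443.8–419.2); B = 1738 Ma → Statherian (1800–1600); C = 743 Ma → Tonian (1000–720); D = 470 Ma → Ordovician (485.4–443.8); E = 3.3 Ma → Neogene (23.03–2.58).
The largest age is 1738 Ma and the smallest is 3.3 Ma; their difference is 1734.7 Myr.

A — Silurian; B — Statherian; C — Tonian; D — Ordovician; E — Neogene; span 1734.7 million years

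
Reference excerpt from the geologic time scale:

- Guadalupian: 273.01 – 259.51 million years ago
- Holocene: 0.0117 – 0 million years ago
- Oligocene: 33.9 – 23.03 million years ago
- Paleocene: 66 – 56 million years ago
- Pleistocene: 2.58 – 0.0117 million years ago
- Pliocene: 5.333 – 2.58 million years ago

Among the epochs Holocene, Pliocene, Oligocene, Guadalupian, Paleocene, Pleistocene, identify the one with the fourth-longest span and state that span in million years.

Pliocene, 2.753 million years

Durations: Holocene 0.0117; Pliocene 2.753; Oligocene 10.87; Guadalupian 13.5; Paleocene 10; Pleistocene 2.5683 Myr.
Sorted longest-first: Guadalupian (13.5), Oligocene (10.87), Paleocene (10), Pliocene (2.753), Pleistocene (2.5683), Holocene (0.0117).
The fourth longest is Pliocene at 2.753 Myr.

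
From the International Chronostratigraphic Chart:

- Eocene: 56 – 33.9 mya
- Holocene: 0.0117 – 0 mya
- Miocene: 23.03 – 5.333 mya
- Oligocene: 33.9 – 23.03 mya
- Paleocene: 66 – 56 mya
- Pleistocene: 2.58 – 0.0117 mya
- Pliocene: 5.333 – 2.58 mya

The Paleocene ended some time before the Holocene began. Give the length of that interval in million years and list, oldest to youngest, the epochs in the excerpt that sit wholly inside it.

End of Paleocene = 56 Ma; start of Holocene = 0.0117 Ma.
Gap = 56 − 0.0117 = 55.9883 Myr.
Epochs wholly inside 56–0.0117 Ma: Eocene (56–33.9), Oligocene (33.9–23.03), Miocene (23.03–5.333), Pliocene (5.333–2.58), Pleistocene (2.58–0.0117).

55.9883 million years; Eocene, Oligocene, Miocene, Pliocene, Pleistocene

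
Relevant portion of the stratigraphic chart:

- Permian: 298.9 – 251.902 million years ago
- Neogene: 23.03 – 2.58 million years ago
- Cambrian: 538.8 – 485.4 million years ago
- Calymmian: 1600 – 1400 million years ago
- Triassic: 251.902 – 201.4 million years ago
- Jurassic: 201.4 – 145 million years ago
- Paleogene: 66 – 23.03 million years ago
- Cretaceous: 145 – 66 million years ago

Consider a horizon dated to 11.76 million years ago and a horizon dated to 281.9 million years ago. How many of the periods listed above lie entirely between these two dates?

4

281.9 Ma sits inside the Permian (298.9–251.902) and 11.76 Ma inside the Neogene (23.03–2.58); neither of those is wholly between the two dates.
The listed periods lying completely between them are Triassic, Jurassic, Cretaceous, Paleogene — 4 in all.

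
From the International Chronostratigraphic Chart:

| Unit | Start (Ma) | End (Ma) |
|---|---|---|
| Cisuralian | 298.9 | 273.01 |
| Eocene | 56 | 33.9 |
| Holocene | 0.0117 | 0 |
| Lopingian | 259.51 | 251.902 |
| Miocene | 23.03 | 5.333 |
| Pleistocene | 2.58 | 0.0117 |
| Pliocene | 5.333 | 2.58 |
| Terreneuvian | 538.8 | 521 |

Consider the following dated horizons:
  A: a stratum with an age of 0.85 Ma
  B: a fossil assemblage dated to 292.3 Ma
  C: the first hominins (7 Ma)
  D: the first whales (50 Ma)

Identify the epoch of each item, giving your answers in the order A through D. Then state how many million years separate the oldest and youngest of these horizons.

Match each age against the start–end ranges in the excerpt: A = 0.85 Ma → Pleistocene (2.58–0.0117); B = 292.3 Ma → Cisuralian (298.9–273.01); C = 7 Ma → Miocene (23.03–5.333); D = 50 Ma → Eocene (56–33.9).
The largest age is 292.3 Ma and the smallest is 0.85 Ma; their difference is 291.45 Myr.

A — Pleistocene; B — Cisuralian; C — Miocene; D — Eocene; span 291.45 million years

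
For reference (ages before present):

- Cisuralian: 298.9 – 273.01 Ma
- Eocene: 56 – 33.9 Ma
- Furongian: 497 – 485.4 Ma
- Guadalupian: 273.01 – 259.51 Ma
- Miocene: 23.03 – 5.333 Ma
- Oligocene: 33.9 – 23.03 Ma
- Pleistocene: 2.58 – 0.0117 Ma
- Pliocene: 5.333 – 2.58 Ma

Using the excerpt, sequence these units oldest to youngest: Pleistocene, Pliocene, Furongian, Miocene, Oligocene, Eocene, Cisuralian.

Furongian → Cisuralian → Eocene → Oligocene → Miocene → Pliocene → Pleistocene

Read off each span (Ma): Pleistocene 2.58–0.0117; Pliocene 5.333–2.58; Furongian 497–485.4; Miocene 23.03–5.333; Oligocene 33.9–23.03; Eocene 56–33.9; Cisuralian 298.9–273.01.
Larger Ma is older, so oldest→youngest is Furongian, Cisuralian, Eocene, Oligocene, Miocene, Pliocene, Pleistocene.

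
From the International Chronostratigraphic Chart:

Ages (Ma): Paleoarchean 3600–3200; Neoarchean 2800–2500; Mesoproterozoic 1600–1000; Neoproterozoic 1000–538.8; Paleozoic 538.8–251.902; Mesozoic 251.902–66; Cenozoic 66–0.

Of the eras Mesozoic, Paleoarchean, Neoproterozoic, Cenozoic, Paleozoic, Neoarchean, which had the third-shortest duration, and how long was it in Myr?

Start − end for each: Mesozoic 251.902 − 66 = 185.902; Paleoarchean 3600 − 3200 = 400; Neoproterozoic 1000 − 538.8 = 461.2; Cenozoic 66 − 0 = 66; Paleozoic 538.8 − 251.902 = 286.898; Neoarchean 2800 − 2500 = 300.
Ranking these from shortest: Cenozoic < Mesozoic < Paleozoic < Neoarchean < Paleoarchean < Neoproterozoic.
Position 3 in that ranking is Paleozoic, which lasted 286.898 Myr.

Paleozoic, 286.898 million years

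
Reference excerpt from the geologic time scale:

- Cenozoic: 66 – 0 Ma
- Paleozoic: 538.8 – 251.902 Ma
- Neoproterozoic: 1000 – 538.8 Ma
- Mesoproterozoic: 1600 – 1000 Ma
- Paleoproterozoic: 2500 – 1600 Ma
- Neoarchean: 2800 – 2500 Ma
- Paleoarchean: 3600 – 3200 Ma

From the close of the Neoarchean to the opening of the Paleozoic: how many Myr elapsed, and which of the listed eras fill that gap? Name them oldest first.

1961.2 million years; Paleoproterozoic, Mesoproterozoic, Neoproterozoic

End of Neoarchean = 2500 Ma; start of Paleozoic = 538.8 Ma.
Gap = 2500 − 538.8 = 1961.2 Myr.
Eras wholly inside 2500–538.8 Ma: Paleoproterozoic (2500–1600), Mesoproterozoic (1600–1000), Neoproterozoic (1000–538.8).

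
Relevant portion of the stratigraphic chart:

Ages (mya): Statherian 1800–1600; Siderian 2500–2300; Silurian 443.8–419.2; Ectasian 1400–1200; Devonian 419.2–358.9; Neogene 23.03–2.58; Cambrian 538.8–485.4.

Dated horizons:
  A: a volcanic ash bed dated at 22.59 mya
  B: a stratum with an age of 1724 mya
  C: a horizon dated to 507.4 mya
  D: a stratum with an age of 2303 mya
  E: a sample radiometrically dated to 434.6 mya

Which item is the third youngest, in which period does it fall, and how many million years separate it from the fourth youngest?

C, in the Cambrian; 1216.6 million years to B

Sorted youngest-first by Ma: A (22.59), E (434.6), C (507.4), B (1724), D (2303).
The third youngest is C at 507.4 Ma, which lies in 538.8–485.4 Ma: the Cambrian.
The fourth youngest is B at 1724 Ma; separation = |507.4 − 1724| = 1216.6 Myr.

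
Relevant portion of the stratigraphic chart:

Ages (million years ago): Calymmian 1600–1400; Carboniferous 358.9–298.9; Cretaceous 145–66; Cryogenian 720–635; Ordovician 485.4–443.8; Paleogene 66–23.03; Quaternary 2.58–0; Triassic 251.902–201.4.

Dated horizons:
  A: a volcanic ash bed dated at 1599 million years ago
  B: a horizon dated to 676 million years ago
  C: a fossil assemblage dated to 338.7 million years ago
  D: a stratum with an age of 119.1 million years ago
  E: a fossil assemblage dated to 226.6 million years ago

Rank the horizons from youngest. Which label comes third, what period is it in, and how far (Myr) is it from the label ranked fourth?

Smaller Ma means younger, so youngest first: D 119.1 < E 226.6 < C 338.7 < B 676 < A 1599.
Counting 3 along gives C (338.7 Ma); the excerpt puts that inside the Carboniferous, 358.9–298.9 Ma.
Next in line is B (676 Ma), and 676 − 338.7 = 337.3 Myr.

C, in the Carboniferous; 337.3 million years to B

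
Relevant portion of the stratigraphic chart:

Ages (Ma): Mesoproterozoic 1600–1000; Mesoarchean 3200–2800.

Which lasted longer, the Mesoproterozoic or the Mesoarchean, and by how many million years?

Mesoproterozoic, by 200 million years

Mesoproterozoic: 1600 − 1000 = 600 Myr.
Mesoarchean: 3200 − 2800 = 400 Myr.
Difference: 600 − 400 = 200 Myr, so the Mesoproterozoic was longer.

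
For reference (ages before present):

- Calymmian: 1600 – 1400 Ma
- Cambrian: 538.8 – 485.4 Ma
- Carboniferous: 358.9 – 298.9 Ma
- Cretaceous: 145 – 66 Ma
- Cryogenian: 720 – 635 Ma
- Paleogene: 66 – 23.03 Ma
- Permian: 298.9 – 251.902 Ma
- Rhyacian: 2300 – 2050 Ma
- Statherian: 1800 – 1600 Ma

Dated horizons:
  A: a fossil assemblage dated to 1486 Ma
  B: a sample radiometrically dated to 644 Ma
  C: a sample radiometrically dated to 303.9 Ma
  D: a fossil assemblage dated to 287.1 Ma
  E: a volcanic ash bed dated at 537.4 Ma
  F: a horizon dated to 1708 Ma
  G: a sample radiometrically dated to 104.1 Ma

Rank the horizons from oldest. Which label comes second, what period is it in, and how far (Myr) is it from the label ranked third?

A, in the Calymmian; 842 million years to B

Sorted oldest-first by Ma: F (1708), A (1486), B (644), E (537.4), C (303.9), D (287.1), G (104.1).
The second oldest is A at 1486 Ma, which lies in 1600–1400 Ma: the Calymmian.
The third oldest is B at 644 Ma; separation = |1486 − 644| = 842 Myr.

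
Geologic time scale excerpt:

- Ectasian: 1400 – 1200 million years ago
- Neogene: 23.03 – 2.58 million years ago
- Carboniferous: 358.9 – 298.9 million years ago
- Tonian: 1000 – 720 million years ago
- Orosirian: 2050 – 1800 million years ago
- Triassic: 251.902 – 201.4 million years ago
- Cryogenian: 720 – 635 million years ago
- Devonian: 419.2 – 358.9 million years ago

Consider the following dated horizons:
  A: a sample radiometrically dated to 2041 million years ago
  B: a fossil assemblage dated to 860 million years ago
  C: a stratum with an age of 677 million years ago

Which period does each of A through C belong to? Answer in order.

A — Orosirian; B — Tonian; C — Cryogenian

A: 2041 Ma lies in 2050–1800 Ma, so Orosirian.
B: 860 Ma lies in 1000–720 Ma, so Tonian.
C: 677 Ma lies in 720–635 Ma, so Cryogenian.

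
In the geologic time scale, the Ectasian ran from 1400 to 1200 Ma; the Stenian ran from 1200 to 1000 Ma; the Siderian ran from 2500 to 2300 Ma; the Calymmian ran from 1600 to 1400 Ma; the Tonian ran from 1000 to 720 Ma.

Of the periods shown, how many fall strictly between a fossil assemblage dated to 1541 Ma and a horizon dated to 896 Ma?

1541 Ma sits inside the Calymmian (1600–1400) and 896 Ma inside the Tonian (1000–720); neither of those is wholly between the two dates.
The listed periods lying completely between them are Ectasian, Stenian — 2 in all.

2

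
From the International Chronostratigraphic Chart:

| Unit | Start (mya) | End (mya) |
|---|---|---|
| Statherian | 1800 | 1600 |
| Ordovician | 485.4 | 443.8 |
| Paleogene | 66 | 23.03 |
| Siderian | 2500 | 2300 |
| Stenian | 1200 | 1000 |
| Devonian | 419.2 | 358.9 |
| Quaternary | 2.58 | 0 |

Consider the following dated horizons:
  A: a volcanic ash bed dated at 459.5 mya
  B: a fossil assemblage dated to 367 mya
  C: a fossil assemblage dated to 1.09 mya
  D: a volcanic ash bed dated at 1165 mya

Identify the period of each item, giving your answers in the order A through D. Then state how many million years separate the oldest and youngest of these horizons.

A — Ordovician; B — Devonian; C — Quaternary; D — Stenian; span 1163.91 million years

Match each age against the start–end ranges in the excerpt: A = 459.5 Ma → Ordovician (485.4–443.8); B = 367 Ma → Devonian (419.2–358.9); C = 1.09 Ma → Quaternary (2.58–0); D = 1165 Ma → Stenian (1200–1000).
The largest age is 1165 Ma and the smallest is 1.09 Ma; their difference is 1163.91 Myr.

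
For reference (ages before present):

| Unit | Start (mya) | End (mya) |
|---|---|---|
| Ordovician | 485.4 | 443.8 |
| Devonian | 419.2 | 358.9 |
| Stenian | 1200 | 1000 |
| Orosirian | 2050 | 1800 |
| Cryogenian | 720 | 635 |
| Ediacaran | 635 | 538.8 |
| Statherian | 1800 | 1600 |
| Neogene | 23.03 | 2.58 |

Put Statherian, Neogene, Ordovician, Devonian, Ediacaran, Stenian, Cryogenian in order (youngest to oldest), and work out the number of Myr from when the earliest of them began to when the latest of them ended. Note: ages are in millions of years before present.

Neogene → Devonian → Ordovician → Ediacaran → Cryogenian → Stenian → Statherian; total span 1797.42 Myr

From the excerpt: Statherian 1800–1600; Neogene 23.03–2.58; Ordovician 485.4–443.8; Devonian 419.2–358.9; Ediacaran 635–538.8; Stenian 1200–1000; Cryogenian 720–635 (Ma).
Larger Ma is earlier, so the oldest is Statherian and the youngest is Neogene; youngest to oldest: Neogene, Devonian, Ordovician, Ediacaran, Cryogenian, Stenian, Statherian.
Oldest start 1800 minus youngest end 2.58 gives 1797.42 Myr overall.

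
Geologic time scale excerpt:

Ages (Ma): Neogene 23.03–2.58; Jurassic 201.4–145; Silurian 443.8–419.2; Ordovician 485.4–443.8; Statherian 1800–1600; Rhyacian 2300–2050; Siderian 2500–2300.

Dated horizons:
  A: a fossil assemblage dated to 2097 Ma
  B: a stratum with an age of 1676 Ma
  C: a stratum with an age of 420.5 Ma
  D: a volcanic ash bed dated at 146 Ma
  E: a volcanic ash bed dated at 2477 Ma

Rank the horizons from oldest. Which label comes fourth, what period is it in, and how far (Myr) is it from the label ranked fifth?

Larger Ma means older, so oldest first: E 2477 > A 2097 > B 1676 > C 420.5 > D 146.
Counting 4 along gives C (420.5 Ma); the excerpt puts that inside the Silurian, 443.8–419.2 Ma.
Next in line is D (146 Ma), and 420.5 − 146 = 274.5 Myr.

C, in the Silurian; 274.5 million years to D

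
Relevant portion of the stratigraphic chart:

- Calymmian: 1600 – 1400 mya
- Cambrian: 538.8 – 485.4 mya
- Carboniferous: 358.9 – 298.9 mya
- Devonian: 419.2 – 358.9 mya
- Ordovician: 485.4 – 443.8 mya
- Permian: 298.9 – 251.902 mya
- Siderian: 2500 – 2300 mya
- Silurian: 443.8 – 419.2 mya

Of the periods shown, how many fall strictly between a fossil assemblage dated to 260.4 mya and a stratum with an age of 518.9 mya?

4

518.9 Ma sits inside the Cambrian (538.8–485.4) and 260.4 Ma inside the Permian (298.9–251.902); neither of those is wholly between the two dates.
The listed periods lying completely between them are Ordovician, Silurian, Devonian, Carboniferous — 4 in all.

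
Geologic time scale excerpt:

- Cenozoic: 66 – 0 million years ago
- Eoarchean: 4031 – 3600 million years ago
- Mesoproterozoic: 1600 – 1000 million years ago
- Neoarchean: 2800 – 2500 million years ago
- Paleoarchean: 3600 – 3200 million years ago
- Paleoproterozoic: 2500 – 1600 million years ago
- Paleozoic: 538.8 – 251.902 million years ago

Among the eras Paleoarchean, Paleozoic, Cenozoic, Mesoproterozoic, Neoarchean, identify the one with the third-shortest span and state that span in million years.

Neoarchean, 300 million years

Durations: Paleoarchean 400; Paleozoic 286.898; Cenozoic 66; Mesoproterozoic 600; Neoarchean 300 Myr.
Sorted shortest-first: Cenozoic (66), Paleozoic (286.898), Neoarchean (300), Paleoarchean (400), Mesoproterozoic (600).
The third shortest is Neoarchean at 300 Myr.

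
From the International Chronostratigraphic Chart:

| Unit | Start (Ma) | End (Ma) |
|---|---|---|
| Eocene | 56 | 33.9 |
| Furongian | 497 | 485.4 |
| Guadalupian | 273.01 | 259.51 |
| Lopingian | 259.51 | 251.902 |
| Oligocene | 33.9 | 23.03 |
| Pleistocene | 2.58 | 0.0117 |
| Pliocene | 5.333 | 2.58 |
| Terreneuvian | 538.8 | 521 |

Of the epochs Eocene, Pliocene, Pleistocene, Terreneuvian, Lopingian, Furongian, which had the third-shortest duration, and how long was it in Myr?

Lopingian, 7.608 million years

Start − end for each: Eocene 56 − 33.9 = 22.1; Pliocene 5.333 − 2.58 = 2.753; Pleistocene 2.58 − 0.0117 = 2.5683; Terreneuvian 538.8 − 521 = 17.8; Lopingian 259.51 − 251.902 = 7.608; Furongian 497 − 485.4 = 11.6.
Ranking these from shortest: Pleistocene < Pliocene < Lopingian < Furongian < Terreneuvian < Eocene.
Position 3 in that ranking is Lopingian, which lasted 7.608 Myr.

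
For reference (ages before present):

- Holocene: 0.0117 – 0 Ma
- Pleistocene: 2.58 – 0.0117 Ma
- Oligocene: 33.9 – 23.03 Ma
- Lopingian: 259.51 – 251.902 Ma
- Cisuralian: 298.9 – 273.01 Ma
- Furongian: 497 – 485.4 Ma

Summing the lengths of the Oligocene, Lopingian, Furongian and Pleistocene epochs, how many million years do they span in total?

Duration is start − end for each: (33.9 − 23.03) + (259.51 − 251.902) + (497 − 485.4) + (2.58 − 0.0117).
That is 10.87 + 7.608 + 11.6 + 2.5683, which totals 32.6463 million years.

32.6463 million years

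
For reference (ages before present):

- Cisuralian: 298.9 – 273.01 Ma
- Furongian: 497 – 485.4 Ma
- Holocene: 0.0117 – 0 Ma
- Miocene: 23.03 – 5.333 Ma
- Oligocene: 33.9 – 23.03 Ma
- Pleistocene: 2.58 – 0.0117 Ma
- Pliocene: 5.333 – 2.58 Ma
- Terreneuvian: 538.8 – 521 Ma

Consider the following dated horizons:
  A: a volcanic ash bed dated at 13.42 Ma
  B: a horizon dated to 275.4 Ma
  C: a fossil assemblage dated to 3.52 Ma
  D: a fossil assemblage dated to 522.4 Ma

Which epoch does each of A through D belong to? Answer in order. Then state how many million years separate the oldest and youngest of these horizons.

A: 13.42 Ma lies in 23.03–5.333 Ma, so Miocene.
B: 275.4 Ma lies in 298.9–273.01 Ma, so Cisuralian.
C: 3.52 Ma lies in 5.333–2.58 Ma, so Pliocene.
D: 522.4 Ma lies in 538.8–521 Ma, so Terreneuvian.
Oldest = 522.4 Ma, youngest = 3.52 Ma → span 518.88 Myr.

A — Miocene; B — Cisuralian; C — Pliocene; D — Terreneuvian; span 518.88 million years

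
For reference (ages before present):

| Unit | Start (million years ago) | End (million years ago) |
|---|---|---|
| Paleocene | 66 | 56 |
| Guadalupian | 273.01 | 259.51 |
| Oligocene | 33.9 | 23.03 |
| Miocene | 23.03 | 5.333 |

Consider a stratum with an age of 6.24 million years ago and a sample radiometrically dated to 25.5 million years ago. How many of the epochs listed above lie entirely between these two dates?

0

The older date is 25.5 Ma and the younger is 6.24 Ma.
No epoch both begins after 25.5 Ma and ends before 6.24 Ma, so the count is 0.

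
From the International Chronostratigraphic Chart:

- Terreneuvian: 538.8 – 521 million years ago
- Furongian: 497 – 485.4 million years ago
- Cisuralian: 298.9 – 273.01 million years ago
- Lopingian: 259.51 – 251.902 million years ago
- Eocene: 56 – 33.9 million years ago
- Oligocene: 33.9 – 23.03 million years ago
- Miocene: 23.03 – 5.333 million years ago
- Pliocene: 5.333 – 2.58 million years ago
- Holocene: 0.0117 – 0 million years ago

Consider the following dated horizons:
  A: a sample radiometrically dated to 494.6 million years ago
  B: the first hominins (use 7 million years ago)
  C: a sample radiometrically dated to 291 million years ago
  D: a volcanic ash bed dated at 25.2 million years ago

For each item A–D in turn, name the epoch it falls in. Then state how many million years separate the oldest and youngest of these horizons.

A: 494.6 Ma lies in 497–485.4 Ma, so Furongian.
B: 7 Ma lies in 23.03–5.333 Ma, so Miocene.
C: 291 Ma lies in 298.9–273.01 Ma, so Cisuralian.
D: 25.2 Ma lies in 33.9–23.03 Ma, so Oligocene.
Oldest = 494.6 Ma, youngest = 7 Ma → span 487.6 Myr.

A — Furongian; B — Miocene; C — Cisuralian; D — Oligocene; span 487.6 million years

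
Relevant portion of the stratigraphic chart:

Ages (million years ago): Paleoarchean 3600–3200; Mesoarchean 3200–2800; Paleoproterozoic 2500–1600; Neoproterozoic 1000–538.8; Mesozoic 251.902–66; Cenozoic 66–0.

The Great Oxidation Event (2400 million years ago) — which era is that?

Paleoproterozoic

2400 Ma lies between 2500 and 1600 Ma, so it falls in the Paleoproterozoic.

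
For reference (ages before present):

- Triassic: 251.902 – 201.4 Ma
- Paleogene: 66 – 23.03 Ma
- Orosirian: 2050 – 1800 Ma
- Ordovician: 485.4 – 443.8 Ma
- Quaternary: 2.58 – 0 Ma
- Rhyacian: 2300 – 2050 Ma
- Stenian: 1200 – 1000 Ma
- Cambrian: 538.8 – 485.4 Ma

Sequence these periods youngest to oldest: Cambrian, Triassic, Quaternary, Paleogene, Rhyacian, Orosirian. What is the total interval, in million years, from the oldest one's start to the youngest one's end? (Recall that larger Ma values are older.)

Start ages (Ma): Rhyacian 2300, Orosirian 2050, Cambrian 538.8, Triassic 251.902, Paleogene 66, Quaternary 2.58.
Ordered youngest to oldest: Quaternary, Paleogene, Triassic, Cambrian, Orosirian, Rhyacian.
Span = 2300 − 0 = 2300 Myr.

Quaternary, Paleogene, Triassic, Cambrian, Orosirian, Rhyacian; total span 2300 Myr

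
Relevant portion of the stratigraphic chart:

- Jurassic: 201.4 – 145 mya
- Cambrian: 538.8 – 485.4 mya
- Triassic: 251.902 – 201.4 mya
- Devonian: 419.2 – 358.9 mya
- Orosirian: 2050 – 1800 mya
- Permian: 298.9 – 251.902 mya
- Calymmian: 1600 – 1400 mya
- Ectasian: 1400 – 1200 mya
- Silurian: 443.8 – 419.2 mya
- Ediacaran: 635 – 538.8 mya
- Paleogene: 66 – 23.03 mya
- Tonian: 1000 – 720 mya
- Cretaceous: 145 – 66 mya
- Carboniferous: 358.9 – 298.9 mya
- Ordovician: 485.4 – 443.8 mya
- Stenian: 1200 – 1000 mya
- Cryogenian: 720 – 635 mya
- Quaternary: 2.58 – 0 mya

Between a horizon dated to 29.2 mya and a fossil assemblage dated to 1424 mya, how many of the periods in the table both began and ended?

14

1424 Ma sits inside the Calymmian (1600–1400) and 29.2 Ma inside the Paleogene (66–23.03); neither of those is wholly between the two dates.
The listed periods lying completely between them are Ectasian, Stenian, Tonian, Cryogenian, Ediacaran, Cambrian, Ordovician, Silurian, Devonian, Carboniferous, Permian, Triassic, Jurassic, Cretaceous — 14 in all.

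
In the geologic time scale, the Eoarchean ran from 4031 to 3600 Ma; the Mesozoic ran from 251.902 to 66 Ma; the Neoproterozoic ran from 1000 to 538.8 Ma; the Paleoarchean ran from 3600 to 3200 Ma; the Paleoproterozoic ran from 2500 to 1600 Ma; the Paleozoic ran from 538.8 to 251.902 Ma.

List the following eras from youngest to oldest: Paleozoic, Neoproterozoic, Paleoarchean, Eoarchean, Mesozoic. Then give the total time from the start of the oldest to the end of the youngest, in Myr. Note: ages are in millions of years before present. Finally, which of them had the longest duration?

Mesozoic, Paleozoic, Neoproterozoic, Paleoarchean, Eoarchean; total span 3965 Myr; longest is Neoproterozoic

Start ages (Ma): Eoarchean 4031, Paleoarchean 3600, Neoproterozoic 1000, Paleozoic 538.8, Mesozoic 251.902.
Ordered youngest to oldest: Mesozoic, Paleozoic, Neoproterozoic, Paleoarchean, Eoarchean.
Span = 4031 − 66 = 3965 Myr.
Durations: Eoarchean 431, Paleozoic 286.898, Mesozoic 185.902, Neoproterozoic 461.2, Paleoarchean 400 → longest is Neoproterozoic (461.2 Myr).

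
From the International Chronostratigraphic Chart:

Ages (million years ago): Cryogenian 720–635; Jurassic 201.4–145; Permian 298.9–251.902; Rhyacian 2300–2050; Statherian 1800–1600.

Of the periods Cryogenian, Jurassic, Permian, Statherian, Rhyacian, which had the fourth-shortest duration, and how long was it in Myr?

Start − end for each: Cryogenian 720 − 635 = 85; Jurassic 201.4 − 145 = 56.4; Permian 298.9 − 251.902 = 46.998; Statherian 1800 − 1600 = 200; Rhyacian 2300 − 2050 = 250.
Ranking these from shortest: Permian < Jurassic < Cryogenian < Statherian < Rhyacian.
Position 4 in that ranking is Statherian, which lasted 200 Myr.

Statherian, 200 million years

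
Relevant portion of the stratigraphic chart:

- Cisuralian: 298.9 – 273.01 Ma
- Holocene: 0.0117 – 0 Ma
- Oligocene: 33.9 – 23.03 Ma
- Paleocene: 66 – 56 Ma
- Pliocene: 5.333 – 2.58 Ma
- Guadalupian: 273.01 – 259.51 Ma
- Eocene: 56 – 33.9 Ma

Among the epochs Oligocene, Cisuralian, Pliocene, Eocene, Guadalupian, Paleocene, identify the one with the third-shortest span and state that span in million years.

Start − end for each: Oligocene 33.9 − 23.03 = 10.87; Cisuralian 298.9 − 273.01 = 25.89; Pliocene 5.333 − 2.58 = 2.753; Eocene 56 − 33.9 = 22.1; Guadalupian 273.01 − 259.51 = 13.5; Paleocene 66 − 56 = 10.
Ranking these from shortest: Pliocene < Paleocene < Oligocene < Guadalupian < Eocene < Cisuralian.
Position 3 in that ranking is Oligocene, which lasted 10.87 Myr.

Oligocene, 10.87 million years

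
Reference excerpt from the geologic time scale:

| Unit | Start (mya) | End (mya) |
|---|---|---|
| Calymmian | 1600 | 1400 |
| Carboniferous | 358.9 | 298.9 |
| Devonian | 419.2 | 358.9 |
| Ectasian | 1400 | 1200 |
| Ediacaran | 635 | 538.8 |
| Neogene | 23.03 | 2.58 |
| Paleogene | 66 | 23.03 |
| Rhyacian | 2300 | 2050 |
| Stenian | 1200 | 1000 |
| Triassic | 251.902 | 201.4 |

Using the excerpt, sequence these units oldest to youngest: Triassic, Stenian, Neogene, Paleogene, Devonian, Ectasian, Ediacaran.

The oldest of these is Ectasian (starts 1400 Ma) and the youngest is Neogene (ends 2.58 Ma).
In between, by decreasing start age: Stenian (1200), Ediacaran (635), Devonian (419.2), Triassic (251.902), Paleogene (66).

Ectasian, Stenian, Ediacaran, Devonian, Triassic, Paleogene, Neogene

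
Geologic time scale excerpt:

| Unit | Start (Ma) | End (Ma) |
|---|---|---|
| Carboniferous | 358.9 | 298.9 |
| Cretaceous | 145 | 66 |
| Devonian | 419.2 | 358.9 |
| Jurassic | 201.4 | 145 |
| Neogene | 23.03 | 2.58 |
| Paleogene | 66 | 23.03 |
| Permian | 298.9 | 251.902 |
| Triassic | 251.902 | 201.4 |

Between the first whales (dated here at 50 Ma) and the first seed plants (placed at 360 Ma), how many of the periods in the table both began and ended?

5

The older date is 360 Ma and the younger is 50 Ma.
Periods with start < 360 and end > 50 Ma: Carboniferous (358.9–298.9), Permian (298.9–251.902), Triassic (251.902–201.4), Jurassic (201.4–145), Cretaceous (145–66).
That is 5 complete periods.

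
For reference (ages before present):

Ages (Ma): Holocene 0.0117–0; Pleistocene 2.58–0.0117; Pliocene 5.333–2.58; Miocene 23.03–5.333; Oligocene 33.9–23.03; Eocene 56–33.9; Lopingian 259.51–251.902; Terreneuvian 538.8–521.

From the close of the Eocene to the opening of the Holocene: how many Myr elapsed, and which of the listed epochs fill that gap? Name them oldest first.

End of Eocene = 33.9 Ma; start of Holocene = 0.0117 Ma.
Gap = 33.9 − 0.0117 = 33.8883 Myr.
Epochs wholly inside 33.9–0.0117 Ma: Oligocene (33.9–23.03), Miocene (23.03–5.333), Pliocene (5.333–2.58), Pleistocene (2.58–0.0117).

33.8883 million years; Oligocene, Miocene, Pliocene, Pleistocene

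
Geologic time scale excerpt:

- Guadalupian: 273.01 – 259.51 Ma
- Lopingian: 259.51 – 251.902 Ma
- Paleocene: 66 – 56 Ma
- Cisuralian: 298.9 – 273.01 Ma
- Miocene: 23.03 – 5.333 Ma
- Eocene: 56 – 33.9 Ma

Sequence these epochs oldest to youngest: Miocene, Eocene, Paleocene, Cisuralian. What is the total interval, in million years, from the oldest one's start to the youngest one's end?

From the excerpt: Miocene 23.03–5.333; Eocene 56–33.9; Paleocene 66–56; Cisuralian 298.9–273.01 (Ma).
Larger Ma is earlier, so the oldest is Cisuralian and the youngest is Miocene; oldest to youngest: Cisuralian, Paleocene, Eocene, Miocene.
Oldest start 298.9 minus youngest end 5.333 gives 293.567 Myr overall.

Cisuralian, Paleocene, Eocene, Miocene; total span 293.567 Myr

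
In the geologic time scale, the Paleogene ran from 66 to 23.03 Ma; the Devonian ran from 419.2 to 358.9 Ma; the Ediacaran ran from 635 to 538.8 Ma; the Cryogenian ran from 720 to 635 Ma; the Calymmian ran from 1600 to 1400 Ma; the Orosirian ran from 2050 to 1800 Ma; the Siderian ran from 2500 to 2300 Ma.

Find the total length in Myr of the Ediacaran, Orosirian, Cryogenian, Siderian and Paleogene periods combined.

Each duration: Ediacaran = 96.2; Orosirian = 250; Cryogenian = 85; Siderian = 200; Paleogene = 42.97.
Sum: 96.2 + 250 + 85 + 200 + 42.97 = 674.17 Myr.

674.17 million years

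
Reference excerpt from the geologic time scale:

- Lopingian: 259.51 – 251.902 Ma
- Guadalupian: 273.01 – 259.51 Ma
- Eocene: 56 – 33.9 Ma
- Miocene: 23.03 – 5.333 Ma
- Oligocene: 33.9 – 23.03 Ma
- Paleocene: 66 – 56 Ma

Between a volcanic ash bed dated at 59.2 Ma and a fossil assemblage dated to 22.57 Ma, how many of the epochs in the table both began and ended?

2

59.2 Ma sits inside the Paleocene (66–56) and 22.57 Ma inside the Miocene (23.03–5.333); neither of those is wholly between the two dates.
The listed epochs lying completely between them are Eocene, Oligocene — 2 in all.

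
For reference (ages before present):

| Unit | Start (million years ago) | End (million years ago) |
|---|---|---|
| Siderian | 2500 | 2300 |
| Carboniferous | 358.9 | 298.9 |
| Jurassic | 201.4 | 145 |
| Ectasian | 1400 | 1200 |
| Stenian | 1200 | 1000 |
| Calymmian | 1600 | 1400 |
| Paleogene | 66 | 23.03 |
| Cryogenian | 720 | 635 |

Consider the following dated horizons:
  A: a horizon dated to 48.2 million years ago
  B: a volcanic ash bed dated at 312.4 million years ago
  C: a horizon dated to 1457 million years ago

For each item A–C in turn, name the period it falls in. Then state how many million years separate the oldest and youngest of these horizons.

A — Paleogene; B — Carboniferous; C — Calymmian; span 1408.8 million years

A: 48.2 Ma lies in 66–23.03 Ma, so Paleogene.
B: 312.4 Ma lies in 358.9–298.9 Ma, so Carboniferous.
C: 1457 Ma lies in 1600–1400 Ma, so Calymmian.
Oldest = 1457 Ma, youngest = 48.2 Ma → span 1408.8 Myr.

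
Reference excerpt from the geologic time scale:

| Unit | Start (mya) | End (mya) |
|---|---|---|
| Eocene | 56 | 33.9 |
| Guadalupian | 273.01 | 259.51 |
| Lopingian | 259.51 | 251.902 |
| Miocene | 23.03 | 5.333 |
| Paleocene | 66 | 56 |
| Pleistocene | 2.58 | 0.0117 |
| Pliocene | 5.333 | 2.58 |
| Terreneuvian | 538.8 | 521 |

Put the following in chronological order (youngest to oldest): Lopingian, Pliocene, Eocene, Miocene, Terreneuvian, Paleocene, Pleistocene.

Read off each span (Ma): Lopingian 259.51–251.902; Pliocene 5.333–2.58; Eocene 56–33.9; Miocene 23.03–5.333; Terreneuvian 538.8–521; Paleocene 66–56; Pleistocene 2.58–0.0117.
Larger Ma is older, so oldest→youngest is Terreneuvian, Lopingian, Paleocene, Eocene, Miocene, Pliocene, Pleistocene; reverse it for youngest→oldest.

Pleistocene, Pliocene, Miocene, Eocene, Paleocene, Lopingian, Terreneuvian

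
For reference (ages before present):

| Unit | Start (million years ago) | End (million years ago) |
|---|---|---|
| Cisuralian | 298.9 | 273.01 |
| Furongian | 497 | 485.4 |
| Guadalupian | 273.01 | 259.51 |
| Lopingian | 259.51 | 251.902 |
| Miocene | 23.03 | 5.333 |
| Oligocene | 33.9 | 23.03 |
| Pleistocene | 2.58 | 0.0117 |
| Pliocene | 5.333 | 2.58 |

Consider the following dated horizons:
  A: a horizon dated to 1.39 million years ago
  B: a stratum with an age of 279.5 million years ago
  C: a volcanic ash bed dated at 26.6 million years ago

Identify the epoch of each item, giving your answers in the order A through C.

A — Pleistocene; B — Cisuralian; C — Oligocene

Match each age against the start–end ranges in the excerpt: A = 1.39 Ma → Pleistocene (2.58–0.0117); B = 279.5 Ma → Cisuralian (298.9–273.01); C = 26.6 Ma → Oligocene (33.9–23.03).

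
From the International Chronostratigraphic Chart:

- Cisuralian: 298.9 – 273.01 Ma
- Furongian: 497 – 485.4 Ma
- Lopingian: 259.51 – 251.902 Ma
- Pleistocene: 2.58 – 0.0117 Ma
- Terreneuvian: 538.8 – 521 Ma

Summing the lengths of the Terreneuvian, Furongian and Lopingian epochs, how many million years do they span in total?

Duration is start − end for each: (538.8 − 521) + (497 − 485.4) + (259.51 − 251.902).
That is 17.8 + 11.6 + 7.608, which totals 37.008 million years.

37.008 million years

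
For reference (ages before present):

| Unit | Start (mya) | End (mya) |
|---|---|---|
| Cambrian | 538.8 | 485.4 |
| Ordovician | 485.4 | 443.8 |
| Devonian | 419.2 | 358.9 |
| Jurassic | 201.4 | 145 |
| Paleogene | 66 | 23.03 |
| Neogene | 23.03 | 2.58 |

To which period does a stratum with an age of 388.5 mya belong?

388.5 Ma lies between 419.2 and 358.9 Ma, so it falls in the Devonian.

Devonian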